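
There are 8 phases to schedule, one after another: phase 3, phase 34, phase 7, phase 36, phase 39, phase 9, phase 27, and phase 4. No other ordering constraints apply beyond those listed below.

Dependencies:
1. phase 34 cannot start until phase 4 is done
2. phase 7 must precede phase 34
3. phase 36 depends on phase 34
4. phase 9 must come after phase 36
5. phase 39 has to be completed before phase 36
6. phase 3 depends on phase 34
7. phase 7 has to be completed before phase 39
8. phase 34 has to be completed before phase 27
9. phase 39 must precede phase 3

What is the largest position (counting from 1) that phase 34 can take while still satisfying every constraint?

4

Following every chain forward from phase 34, the phases that must come later are phase 3, phase 36, phase 9, phase 27 — 4 of them.
So at least 4 phases follow phase 34, putting phase 34 no later than position 4. That position is achievable by scheduling everything else first.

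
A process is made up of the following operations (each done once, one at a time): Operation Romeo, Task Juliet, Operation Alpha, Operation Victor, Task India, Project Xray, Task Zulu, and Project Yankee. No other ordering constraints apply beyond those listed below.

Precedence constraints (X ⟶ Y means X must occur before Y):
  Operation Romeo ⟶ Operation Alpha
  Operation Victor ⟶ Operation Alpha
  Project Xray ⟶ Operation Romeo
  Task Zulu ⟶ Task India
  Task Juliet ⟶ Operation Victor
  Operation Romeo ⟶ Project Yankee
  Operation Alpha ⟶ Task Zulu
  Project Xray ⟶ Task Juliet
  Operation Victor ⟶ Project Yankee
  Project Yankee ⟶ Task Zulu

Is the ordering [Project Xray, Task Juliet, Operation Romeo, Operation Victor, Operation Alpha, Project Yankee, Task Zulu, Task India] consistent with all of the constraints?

Going through the constraints one by one, each required predecessor appears earlier in the sequence than its dependent — e.g. Operation Romeo (position 3) is before Project Yankee (position 6), as required.

Yes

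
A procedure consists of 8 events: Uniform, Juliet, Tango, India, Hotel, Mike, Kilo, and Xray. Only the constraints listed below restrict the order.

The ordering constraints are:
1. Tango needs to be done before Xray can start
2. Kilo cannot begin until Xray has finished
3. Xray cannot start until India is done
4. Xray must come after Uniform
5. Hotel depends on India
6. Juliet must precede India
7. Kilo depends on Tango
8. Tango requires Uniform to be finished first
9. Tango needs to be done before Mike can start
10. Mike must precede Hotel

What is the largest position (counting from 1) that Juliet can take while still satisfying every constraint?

4

Every event that must follow Juliet has to come after it. Tracing all chains starting from Juliet, those events are: India, Hotel, Kilo, Xray — 4 in total.
With 4 mandatory successors out of 8 events total, the latest slot for Juliet is 8−4 = 4, and it's reachable by doing all non-successors before Juliet.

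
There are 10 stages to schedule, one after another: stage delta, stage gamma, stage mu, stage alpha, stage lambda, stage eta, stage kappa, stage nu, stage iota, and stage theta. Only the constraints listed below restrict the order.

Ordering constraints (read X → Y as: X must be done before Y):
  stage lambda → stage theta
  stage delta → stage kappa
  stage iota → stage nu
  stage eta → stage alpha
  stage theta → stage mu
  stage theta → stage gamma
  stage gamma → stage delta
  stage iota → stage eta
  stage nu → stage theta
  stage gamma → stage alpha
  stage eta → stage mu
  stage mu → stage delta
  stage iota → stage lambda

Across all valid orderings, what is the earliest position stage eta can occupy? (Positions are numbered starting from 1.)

Working backwards through the constraints from stage eta, its only required predecessor is stage iota.
So at minimum 1 stage comes before stage eta, putting stage eta no earlier than position 2. That position is achievable by scheduling exactly that predecessor first.

2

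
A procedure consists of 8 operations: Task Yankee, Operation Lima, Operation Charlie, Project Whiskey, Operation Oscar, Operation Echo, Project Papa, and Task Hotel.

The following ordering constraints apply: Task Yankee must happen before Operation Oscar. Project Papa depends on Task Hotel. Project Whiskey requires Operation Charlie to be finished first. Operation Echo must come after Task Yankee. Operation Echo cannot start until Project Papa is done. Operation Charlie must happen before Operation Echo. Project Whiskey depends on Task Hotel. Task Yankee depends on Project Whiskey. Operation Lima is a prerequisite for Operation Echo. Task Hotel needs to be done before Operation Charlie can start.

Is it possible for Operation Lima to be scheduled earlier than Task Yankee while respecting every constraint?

Nothing in the constraints forces Task Yankee before Operation Lima — there is no chain from Task Yankee to Operation Lima.
So a valid ordering placing Operation Lima earlier than Task Yankee exists.

Yes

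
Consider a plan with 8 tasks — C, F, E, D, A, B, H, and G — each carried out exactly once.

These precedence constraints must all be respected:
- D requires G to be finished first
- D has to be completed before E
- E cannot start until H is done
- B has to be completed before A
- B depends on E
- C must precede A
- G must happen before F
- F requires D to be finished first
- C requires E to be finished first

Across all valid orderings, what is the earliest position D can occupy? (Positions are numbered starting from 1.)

2

The only task forced before D (directly or transitively) is G.
With 1 mandatory predecessor, the earliest D can sit is position 1+1 = 2, and placing just that one first achieves it.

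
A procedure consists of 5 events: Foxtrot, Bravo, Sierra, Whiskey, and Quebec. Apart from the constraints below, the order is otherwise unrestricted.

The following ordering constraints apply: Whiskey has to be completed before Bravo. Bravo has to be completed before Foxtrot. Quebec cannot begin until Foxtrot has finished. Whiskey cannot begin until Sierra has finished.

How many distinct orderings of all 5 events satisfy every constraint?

Only Sierra has no prerequisites, so it must go first.
Continuing from there, at each step only one event has all its prerequisites placed, so the ordering is fully determined — there is exactly 1.

1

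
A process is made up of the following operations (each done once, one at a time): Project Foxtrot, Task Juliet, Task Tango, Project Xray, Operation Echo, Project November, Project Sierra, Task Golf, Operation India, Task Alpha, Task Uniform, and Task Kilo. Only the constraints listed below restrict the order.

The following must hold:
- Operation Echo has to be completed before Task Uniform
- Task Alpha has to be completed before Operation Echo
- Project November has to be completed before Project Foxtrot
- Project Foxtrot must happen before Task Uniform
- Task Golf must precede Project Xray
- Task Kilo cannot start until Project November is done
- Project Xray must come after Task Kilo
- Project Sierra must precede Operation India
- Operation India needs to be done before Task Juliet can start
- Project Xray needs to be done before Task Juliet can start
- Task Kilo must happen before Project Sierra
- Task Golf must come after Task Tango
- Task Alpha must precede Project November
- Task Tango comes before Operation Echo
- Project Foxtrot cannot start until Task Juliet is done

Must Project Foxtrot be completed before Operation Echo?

Nothing in the constraints links Project Foxtrot and Operation Echo; they are unordered relative to each other.
A valid ordering placing Operation Echo before Project Foxtrot exists, so the answer is no.

No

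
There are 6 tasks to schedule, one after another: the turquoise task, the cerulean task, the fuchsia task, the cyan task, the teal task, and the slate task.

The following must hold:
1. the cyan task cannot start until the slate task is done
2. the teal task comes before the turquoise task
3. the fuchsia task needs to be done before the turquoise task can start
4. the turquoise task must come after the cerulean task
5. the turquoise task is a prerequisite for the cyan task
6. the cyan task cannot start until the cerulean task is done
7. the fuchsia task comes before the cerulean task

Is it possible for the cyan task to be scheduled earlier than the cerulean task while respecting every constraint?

No

Following the cerulean task → the cyan task, the cerulean task must precede the cyan task in every valid ordering.
So no valid ordering can have the cyan task before the cerulean task.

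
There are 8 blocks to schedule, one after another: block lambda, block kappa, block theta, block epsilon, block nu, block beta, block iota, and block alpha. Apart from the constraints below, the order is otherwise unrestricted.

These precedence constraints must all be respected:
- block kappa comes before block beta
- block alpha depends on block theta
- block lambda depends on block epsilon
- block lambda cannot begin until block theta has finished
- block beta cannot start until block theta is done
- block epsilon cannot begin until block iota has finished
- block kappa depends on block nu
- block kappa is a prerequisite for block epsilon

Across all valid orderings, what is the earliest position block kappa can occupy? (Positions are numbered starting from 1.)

2

Working backwards through the constraints from block kappa, its only required predecessor is block nu.
So at minimum 1 block comes before block kappa, putting block kappa no earlier than position 2. That position is achievable by scheduling exactly that predecessor first.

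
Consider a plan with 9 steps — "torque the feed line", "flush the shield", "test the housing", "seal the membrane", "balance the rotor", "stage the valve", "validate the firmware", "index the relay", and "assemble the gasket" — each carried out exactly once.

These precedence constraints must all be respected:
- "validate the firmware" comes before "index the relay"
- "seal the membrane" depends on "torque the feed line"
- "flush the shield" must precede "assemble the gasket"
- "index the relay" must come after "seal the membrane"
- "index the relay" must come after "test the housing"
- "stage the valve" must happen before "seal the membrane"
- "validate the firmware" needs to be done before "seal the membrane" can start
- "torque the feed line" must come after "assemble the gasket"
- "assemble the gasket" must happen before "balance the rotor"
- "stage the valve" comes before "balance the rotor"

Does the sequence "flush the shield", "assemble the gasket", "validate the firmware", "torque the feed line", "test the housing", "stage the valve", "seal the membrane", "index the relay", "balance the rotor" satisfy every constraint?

Yes

Every stated constraint is respected: "assemble the gasket" sits at position 2, ahead of "balance the rotor" at position 9, and each of the other listed pairs likewise has the predecessor earlier in the sequence.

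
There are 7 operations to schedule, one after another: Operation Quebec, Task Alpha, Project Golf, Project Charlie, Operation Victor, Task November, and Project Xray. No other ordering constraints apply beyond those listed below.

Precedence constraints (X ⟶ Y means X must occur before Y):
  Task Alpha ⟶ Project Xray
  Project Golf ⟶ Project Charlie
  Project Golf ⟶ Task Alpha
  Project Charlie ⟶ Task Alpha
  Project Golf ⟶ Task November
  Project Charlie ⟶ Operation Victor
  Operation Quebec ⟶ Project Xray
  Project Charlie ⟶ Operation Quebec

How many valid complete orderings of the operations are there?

48

Project Golf is the only operation with nothing required before it, so every ordering starts there.
Systematically extending each partial ordering one operation at a time and counting, there are 48 complete orderings.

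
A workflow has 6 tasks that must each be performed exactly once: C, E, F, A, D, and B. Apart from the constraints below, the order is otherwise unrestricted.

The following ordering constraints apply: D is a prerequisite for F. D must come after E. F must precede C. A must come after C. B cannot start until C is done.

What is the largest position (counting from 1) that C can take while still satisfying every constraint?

4

Following every chain forward from C, the tasks that must come later are A, B — 2 of them.
So at least 2 tasks follow C, putting C no later than position 4. That position is achievable by scheduling everything else first.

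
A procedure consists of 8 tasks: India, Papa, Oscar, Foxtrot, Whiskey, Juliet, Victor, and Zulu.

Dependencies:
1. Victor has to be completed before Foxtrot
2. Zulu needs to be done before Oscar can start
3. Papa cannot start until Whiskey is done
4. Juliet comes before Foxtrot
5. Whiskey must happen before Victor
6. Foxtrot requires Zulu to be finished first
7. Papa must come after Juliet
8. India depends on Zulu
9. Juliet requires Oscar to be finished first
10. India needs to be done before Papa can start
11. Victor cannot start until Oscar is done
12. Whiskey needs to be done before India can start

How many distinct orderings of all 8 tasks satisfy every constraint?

The tasks with no prerequisites are Whiskey, Zulu; any of them can be placed first.
Enumerating by repeatedly choosing an available task (one whose prerequisites are all placed) gives 64 distinct complete orderings.

64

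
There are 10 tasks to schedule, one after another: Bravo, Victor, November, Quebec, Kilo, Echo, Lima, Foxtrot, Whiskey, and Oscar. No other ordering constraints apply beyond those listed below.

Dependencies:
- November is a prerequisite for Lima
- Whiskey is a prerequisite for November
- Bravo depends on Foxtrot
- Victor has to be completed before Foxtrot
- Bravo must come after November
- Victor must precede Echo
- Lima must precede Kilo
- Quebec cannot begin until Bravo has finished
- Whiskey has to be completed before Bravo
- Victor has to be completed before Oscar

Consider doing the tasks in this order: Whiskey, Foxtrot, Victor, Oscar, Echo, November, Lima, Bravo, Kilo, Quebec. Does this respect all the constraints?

No

Here Victor comes after Foxtrot.
Since Victor is required before Foxtrot, the ordering is invalid.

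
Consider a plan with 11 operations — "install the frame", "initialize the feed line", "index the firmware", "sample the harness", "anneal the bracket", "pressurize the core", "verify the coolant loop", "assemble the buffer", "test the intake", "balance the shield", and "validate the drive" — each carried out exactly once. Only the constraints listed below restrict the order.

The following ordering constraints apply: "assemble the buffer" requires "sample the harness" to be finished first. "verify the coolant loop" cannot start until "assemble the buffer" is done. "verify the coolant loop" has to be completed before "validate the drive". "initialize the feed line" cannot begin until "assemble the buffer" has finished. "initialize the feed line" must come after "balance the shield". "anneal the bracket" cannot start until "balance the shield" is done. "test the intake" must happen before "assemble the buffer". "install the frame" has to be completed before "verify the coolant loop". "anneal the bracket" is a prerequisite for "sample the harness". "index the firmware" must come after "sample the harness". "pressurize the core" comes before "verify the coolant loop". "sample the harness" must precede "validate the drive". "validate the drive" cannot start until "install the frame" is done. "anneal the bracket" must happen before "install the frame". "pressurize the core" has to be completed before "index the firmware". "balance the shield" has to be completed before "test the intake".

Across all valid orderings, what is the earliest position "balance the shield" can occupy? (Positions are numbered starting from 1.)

1

Nothing is required before "balance the shield"; it can be the very first operation.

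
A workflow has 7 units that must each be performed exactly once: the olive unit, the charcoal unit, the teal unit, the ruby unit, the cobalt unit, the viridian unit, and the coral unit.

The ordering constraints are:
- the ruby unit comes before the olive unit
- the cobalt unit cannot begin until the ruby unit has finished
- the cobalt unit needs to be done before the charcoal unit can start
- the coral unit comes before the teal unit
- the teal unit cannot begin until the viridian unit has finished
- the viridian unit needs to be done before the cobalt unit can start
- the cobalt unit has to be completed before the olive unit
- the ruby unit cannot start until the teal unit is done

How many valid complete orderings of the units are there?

The units with no prerequisites are the viridian unit, the coral unit; any of them can be placed first.
Systematically extending each partial ordering one unit at a time and counting, there are 4 complete orderings.

4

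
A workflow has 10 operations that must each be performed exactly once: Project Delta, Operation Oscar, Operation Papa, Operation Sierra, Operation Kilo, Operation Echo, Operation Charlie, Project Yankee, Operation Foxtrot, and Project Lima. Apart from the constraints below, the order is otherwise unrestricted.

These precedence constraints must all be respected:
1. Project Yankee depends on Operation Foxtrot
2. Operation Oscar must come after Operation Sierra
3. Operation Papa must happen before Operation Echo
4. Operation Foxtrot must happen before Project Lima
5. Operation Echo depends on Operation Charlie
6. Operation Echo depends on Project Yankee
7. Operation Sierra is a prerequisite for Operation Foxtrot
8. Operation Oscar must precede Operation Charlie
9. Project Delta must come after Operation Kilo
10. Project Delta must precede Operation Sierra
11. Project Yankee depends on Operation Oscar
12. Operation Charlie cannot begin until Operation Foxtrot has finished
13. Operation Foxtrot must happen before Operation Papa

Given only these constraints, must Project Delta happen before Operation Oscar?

Yes

Tracing the constraints gives a chain: Project Delta → Operation Sierra → Operation Oscar.
Hence Project Delta necessarily comes before Operation Oscar.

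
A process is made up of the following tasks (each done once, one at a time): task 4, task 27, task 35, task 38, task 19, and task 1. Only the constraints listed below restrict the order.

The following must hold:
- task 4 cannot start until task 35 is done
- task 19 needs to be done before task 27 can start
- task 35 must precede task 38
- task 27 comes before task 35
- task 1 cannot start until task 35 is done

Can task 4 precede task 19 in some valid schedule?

The constraints give a chain task 19 → task 27 → task 35 → task 4, which forces task 19 before task 4.
So no valid ordering can have task 4 before task 19.

No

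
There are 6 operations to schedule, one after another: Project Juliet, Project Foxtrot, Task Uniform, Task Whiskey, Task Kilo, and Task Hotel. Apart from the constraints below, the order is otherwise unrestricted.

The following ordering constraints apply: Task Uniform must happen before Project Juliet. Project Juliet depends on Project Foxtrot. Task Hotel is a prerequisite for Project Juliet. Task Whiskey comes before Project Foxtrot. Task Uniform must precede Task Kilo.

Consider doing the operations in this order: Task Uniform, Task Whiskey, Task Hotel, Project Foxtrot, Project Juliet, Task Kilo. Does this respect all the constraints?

Checking each listed constraint against this order: for instance, Task Uniform is in position 1 and Task Kilo in position 6, so that constraint holds — and the remaining constraints check out the same way.

Yes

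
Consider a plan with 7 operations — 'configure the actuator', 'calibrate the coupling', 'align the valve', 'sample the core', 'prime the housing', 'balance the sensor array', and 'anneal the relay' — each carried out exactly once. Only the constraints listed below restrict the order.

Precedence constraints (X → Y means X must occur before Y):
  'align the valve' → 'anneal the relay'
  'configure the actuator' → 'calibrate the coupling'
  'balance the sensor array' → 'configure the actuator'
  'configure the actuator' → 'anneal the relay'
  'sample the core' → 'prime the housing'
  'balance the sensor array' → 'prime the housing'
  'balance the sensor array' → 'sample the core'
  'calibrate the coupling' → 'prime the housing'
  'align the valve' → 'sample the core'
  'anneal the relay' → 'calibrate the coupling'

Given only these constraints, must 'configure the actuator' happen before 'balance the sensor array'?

No

In fact the dependencies run the other way: 'balance the sensor array' → 'configure the actuator'.
So 'configure the actuator' never precedes 'balance the sensor array'.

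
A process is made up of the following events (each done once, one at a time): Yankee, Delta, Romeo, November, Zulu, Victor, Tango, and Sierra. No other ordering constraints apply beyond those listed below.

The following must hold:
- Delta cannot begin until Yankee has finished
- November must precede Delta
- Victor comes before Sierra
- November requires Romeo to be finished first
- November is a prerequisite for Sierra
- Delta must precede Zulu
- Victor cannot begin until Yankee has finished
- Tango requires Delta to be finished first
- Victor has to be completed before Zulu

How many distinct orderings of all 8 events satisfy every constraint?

2 events have no prerequisites (Yankee, Romeo), so any of them could come first.
Counting all ways to extend the partial order to a total order gives 72.

72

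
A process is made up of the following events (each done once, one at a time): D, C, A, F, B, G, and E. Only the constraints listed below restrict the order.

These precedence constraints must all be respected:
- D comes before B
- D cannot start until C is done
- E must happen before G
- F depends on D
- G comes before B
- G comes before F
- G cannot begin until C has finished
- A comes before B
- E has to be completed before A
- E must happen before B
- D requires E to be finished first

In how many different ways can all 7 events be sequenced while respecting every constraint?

32

The events with no prerequisites are C, E; any of them can be placed first.
Enumerating by repeatedly choosing an available event (one whose prerequisites are all placed) gives 32 distinct complete orderings.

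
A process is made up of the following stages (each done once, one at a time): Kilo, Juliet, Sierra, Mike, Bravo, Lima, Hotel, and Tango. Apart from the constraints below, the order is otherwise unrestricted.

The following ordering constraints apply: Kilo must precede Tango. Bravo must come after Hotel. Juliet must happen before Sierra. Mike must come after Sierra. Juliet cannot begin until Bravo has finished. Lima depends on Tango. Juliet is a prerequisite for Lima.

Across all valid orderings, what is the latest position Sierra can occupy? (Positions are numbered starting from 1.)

The only stage forced after Sierra (directly or by a chain) is Mike.
So at least 1 stage follows Sierra, putting Sierra no later than position 7. That position is achievable by scheduling everything else first.

7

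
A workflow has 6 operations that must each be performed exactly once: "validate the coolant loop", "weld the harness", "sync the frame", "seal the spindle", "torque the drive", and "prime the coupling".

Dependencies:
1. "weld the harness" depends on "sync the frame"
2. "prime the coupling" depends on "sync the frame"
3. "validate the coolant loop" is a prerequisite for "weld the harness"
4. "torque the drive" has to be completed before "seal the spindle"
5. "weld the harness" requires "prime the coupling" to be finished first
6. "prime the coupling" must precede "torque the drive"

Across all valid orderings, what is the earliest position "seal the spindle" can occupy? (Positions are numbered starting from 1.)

The operations that are forced before "seal the spindle", directly or transitively, are "sync the frame", "torque the drive", "prime the coupling". That's 3 operations.
With 3 mandatory predecessors, the earliest "seal the spindle" can sit is position 3+1 = 4, and placing just those 3 first achieves it.

4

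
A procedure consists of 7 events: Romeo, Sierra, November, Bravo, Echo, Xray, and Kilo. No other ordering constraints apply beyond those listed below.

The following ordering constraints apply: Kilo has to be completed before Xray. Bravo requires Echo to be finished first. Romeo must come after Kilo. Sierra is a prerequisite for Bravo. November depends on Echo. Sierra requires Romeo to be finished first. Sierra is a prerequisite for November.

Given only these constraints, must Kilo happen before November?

There is a constraint chain Kilo → Romeo → Sierra → November.
Hence Kilo necessarily comes before November.

Yes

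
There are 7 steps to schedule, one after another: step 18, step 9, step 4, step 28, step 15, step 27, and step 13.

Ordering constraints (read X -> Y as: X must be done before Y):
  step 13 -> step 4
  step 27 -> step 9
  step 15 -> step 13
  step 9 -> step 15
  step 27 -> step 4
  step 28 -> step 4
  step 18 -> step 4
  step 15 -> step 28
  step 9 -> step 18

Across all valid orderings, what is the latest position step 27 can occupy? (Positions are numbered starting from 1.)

1

Following every chain forward from step 27, the steps that must come later are step 18, step 9, step 4, step 28, step 15, step 13 — 6 of them.
So at least 6 steps follow step 27, putting step 27 no later than position 1. That position is achievable by scheduling everything else first.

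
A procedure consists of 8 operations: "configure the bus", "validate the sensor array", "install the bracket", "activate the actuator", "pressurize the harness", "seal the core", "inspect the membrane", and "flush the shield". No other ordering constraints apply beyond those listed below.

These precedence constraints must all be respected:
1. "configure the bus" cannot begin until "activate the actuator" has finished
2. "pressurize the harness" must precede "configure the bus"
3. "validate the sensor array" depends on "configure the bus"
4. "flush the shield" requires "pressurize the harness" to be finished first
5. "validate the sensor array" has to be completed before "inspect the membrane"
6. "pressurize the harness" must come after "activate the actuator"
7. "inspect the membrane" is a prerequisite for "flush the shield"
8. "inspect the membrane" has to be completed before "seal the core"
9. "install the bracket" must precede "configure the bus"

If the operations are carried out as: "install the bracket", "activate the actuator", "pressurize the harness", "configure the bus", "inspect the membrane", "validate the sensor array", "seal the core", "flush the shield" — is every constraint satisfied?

Here "validate the sensor array" comes after "inspect the membrane".
Since "validate the sensor array" is required before "inspect the membrane", the ordering is invalid.

No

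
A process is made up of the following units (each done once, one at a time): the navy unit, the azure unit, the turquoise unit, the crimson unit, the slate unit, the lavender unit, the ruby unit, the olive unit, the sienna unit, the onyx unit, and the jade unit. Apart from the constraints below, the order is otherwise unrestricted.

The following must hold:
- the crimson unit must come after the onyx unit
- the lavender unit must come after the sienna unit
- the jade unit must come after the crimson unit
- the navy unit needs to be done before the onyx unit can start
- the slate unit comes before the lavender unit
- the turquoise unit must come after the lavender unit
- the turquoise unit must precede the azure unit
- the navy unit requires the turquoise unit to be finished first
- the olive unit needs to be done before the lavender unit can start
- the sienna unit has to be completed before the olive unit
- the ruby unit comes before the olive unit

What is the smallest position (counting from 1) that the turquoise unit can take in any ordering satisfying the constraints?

6

The units that are forced before the turquoise unit, directly or transitively, are the slate unit, the lavender unit, the ruby unit, the olive unit, the sienna unit. That's 5 units.
So at minimum 5 units come before the turquoise unit, putting the turquoise unit no earlier than position 6. That position is achievable by scheduling exactly those predecessors first.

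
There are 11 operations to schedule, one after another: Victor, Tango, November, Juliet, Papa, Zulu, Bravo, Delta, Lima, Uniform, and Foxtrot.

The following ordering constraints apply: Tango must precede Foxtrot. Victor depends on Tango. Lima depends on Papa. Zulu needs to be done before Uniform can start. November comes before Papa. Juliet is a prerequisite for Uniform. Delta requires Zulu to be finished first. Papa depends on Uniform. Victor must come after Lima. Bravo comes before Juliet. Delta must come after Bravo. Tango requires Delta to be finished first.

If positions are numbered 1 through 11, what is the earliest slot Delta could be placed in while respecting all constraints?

3

The operations that are forced before Delta, directly or transitively, are Zulu, Bravo. That's 2 operations.
So at minimum 2 operations come before Delta, putting Delta no earlier than position 3. That position is achievable by scheduling exactly those predecessors first.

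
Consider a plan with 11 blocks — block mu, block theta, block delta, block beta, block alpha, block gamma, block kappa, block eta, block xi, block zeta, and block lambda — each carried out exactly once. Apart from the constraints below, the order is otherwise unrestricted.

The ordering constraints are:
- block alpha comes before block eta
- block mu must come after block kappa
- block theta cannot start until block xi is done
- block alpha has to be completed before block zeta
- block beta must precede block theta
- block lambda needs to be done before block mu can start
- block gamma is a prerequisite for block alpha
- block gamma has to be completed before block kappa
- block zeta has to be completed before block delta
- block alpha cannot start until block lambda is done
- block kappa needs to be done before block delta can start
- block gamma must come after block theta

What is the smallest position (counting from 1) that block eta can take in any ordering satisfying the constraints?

7

Working backwards through the constraints from block eta, its full set of required predecessors is block theta, block beta, block alpha, block gamma, block xi, block lambda — 6 of them.
With 6 mandatory predecessors, the earliest block eta can sit is position 6+1 = 7, and placing just those 6 first achieves it.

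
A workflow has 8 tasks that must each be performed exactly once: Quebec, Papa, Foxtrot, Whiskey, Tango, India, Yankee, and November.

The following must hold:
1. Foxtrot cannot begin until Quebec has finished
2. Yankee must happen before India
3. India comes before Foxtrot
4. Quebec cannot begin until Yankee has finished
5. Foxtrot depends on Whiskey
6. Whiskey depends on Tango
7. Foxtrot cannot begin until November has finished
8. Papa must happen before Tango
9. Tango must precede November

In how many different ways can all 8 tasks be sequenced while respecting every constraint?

140

2 tasks have no prerequisites (Papa, Yankee), so any of them could come first.
Enumerating by repeatedly choosing an available task (one whose prerequisites are all placed) gives 140 distinct complete orderings.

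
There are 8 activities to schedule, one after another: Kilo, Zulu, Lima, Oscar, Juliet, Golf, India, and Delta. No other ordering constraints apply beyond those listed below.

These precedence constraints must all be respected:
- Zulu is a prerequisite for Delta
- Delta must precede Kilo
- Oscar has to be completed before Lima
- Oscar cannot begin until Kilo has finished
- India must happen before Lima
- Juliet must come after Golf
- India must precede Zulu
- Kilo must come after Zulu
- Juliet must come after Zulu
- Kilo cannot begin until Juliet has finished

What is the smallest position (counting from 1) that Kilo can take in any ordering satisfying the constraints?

6

Every activity that must precede Kilo has to come before it. Tracing all chains that end at Kilo, those activities are: Zulu, Juliet, Golf, India, Delta — 5 in total.
So at minimum 5 activities come before Kilo, putting Kilo no earlier than position 6. That position is achievable by scheduling exactly those predecessors first.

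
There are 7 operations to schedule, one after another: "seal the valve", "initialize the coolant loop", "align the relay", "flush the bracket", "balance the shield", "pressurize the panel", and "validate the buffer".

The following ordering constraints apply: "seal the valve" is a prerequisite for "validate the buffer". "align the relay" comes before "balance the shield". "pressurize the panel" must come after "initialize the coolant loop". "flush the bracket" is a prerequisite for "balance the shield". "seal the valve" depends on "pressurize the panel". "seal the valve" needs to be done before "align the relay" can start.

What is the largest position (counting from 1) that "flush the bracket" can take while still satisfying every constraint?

The only operation forced after "flush the bracket" (directly or by a chain) is "balance the shield".
With 1 mandatory successor out of 7 operations total, the latest slot for "flush the bracket" is 7−1 = 6, and it's reachable by doing all non-successors before "flush the bracket".

6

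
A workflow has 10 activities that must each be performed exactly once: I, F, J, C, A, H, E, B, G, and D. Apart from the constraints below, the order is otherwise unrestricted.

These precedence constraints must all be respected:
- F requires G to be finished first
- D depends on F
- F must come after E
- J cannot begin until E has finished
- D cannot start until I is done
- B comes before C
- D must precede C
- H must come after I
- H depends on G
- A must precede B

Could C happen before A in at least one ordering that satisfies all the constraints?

No

Following A → B → C, A must precede C in every valid ordering.
Hence C can never be scheduled before A.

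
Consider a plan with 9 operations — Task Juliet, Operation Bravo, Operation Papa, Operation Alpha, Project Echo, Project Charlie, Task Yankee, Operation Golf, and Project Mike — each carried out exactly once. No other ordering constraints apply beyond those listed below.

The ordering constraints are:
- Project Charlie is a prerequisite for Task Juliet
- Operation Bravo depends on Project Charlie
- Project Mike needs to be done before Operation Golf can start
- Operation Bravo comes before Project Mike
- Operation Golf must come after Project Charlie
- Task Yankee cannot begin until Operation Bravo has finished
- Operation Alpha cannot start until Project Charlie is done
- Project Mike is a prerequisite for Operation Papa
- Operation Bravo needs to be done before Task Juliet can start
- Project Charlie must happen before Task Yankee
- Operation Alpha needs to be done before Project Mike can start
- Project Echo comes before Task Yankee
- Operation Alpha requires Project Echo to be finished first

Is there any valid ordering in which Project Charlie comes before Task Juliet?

Yes

The constraints force Project Charlie before Task Juliet, so yes — every valid ordering has Project Charlie earlier.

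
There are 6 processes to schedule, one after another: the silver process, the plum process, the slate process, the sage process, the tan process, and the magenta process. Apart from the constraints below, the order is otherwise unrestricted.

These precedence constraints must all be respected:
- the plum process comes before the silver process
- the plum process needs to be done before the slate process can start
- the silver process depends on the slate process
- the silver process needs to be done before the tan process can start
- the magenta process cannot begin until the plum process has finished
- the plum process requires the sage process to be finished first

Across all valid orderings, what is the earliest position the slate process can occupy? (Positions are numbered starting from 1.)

3

Working backwards through the constraints from the slate process, its full set of required predecessors is the plum process, the sage process — 2 of them.
With 2 mandatory predecessors, the earliest the slate process can sit is position 2+1 = 3, and placing just those 2 first achieves it.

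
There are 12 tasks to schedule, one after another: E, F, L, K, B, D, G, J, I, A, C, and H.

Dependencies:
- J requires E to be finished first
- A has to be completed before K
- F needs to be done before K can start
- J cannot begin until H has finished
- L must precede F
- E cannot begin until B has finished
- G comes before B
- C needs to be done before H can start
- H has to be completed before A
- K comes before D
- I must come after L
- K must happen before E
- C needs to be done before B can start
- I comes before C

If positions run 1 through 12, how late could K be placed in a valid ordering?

Following every chain forward from K, the tasks that must come later are E, D, J — 3 of them.
So at least 3 tasks follow K, putting K no later than position 9. That position is achievable by scheduling everything else first.

9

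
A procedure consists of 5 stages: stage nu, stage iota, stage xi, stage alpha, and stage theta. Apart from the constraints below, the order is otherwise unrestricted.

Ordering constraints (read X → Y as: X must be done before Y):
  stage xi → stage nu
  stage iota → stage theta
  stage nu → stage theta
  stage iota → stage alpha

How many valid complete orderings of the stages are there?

The stages with no prerequisites are stage iota, stage xi; any of them can be placed first.
Systematically extending each partial ordering one stage at a time and counting, there are 9 complete orderings.

9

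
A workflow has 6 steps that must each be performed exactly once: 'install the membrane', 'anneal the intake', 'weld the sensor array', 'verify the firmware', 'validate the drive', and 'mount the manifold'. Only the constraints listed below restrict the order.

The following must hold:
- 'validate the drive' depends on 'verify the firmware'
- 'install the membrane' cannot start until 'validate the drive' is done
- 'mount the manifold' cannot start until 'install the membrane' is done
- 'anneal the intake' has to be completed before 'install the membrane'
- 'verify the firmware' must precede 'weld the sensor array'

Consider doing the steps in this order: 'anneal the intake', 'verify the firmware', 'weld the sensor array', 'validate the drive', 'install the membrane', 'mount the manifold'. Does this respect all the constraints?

Going through the constraints one by one, each required predecessor appears earlier in the sequence than its dependent — e.g. 'anneal the intake' (position 1) is before 'install the membrane' (position 5), as required.

Yes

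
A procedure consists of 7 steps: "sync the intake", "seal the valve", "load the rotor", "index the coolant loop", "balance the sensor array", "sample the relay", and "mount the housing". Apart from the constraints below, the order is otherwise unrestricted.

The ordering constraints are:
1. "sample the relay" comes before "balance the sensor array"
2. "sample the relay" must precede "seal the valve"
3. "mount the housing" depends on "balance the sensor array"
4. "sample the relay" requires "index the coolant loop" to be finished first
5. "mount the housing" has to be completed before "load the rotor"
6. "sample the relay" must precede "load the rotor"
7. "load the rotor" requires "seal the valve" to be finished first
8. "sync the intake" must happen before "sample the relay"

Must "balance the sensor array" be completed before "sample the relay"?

No

The constraints actually force "sample the relay" before "balance the sensor array" (via "sample the relay" → "balance the sensor array"), not the other way around.
So "balance the sensor array" never precedes "sample the relay".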